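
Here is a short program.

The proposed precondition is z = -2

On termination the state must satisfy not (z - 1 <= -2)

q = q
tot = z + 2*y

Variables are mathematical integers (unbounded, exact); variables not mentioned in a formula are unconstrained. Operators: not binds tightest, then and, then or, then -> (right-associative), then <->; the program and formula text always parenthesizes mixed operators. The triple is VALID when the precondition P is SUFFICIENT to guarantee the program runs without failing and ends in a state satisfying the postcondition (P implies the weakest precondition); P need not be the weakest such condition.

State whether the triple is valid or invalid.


Working backward. After the program, the postcondition not (z - 1 <= -2) must hold; in canonical form it is not (z <= -1).
Before tot := z + 2*y: not (z <= -1)
Before q := q: not (z <= -1)
The weakest precondition is not (z <= -1).
Check whether z = -2 implies it.
Countermodel: at the initial state z = -2, the precondition holds but the weakest precondition fails.
Answer: invalid


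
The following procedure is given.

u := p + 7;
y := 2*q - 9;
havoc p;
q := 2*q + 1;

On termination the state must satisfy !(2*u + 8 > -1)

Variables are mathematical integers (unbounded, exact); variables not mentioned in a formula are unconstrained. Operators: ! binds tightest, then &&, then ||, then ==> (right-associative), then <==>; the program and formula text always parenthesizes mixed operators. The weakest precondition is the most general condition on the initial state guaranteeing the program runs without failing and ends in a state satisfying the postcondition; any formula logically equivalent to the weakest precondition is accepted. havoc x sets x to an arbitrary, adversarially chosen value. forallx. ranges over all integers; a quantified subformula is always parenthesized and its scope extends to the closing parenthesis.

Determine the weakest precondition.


Working backward. After the program, the postcondition !(2*u + 8 > -1) must hold; in canonical form it is !(2*u > -9).
Before q := 2*q + 1: !(2*u > -9)
Before havoc p: !(2*u > -9)
Before y := 2*q - 9: !(2*u > -9)
Before u := p + 7: !(2*p > -23)
Answer: WP = !(2*p > -23)


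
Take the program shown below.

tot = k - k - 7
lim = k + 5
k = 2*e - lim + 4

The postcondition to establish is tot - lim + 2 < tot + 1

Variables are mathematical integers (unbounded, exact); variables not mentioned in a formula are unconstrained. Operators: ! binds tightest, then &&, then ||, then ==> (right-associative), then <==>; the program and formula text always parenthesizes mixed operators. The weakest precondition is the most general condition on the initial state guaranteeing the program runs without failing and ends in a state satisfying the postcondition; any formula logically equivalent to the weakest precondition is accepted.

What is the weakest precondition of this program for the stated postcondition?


Working backward. After the program, the postcondition tot - lim + 2 < tot + 1 must hold; in canonical form it is lim > 1.
Before k := 2*e - lim + 4: lim > 1
Before lim := k + 5: k > -4
Before tot := k - k - 7: k > -4
Answer: WP = k > -4


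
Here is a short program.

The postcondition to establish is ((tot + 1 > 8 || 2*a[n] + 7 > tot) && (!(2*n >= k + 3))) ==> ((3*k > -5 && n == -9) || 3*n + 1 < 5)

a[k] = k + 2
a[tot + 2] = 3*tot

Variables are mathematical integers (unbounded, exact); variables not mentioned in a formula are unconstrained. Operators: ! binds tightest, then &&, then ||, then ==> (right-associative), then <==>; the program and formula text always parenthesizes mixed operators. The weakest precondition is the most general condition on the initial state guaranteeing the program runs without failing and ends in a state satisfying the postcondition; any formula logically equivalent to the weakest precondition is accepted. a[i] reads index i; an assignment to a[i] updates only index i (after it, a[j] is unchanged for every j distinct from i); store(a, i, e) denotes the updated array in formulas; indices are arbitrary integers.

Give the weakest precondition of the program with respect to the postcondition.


Working backward. After the program, the postcondition ((tot + 1 > 8 || 2*a[n] + 7 > tot) && (!(2*n >= k + 3))) ==> ((3*k > -5 && n == -9) || 3*n + 1 < 5) must hold; in canonical form it is ((tot > 7 || 2*a[n] > tot - 7) && (!(2*n >= k + 3))) ==> ((3*k > -5 && n == -9) || 3*n < 4).
Before a[tot + 2] := 3*tot: ((tot > 7 || 2*store(a, tot + 2, 3*tot)[n] > tot - 7) && (!(2*n >= k + 3))) ==> ((3*k > -5 && n == -9) || 3*n < 4)
Before a[k] := k + 2: ((tot > 7 || 2*store(store(a, k, k + 2), tot + 2, 3*tot)[n] > tot - 7) && (!(2*n >= k + 3))) ==> ((3*k > -5 && n == -9) || 3*n < 4)
Answer: WP = ((tot > 7 || 2*store(store(a, k, k + 2), tot + 2, 3*tot)[n] > tot - 7) && (!(2*n >= k + 3))) ==> ((3*k > -5 && n == -9) || 3*n < 4)


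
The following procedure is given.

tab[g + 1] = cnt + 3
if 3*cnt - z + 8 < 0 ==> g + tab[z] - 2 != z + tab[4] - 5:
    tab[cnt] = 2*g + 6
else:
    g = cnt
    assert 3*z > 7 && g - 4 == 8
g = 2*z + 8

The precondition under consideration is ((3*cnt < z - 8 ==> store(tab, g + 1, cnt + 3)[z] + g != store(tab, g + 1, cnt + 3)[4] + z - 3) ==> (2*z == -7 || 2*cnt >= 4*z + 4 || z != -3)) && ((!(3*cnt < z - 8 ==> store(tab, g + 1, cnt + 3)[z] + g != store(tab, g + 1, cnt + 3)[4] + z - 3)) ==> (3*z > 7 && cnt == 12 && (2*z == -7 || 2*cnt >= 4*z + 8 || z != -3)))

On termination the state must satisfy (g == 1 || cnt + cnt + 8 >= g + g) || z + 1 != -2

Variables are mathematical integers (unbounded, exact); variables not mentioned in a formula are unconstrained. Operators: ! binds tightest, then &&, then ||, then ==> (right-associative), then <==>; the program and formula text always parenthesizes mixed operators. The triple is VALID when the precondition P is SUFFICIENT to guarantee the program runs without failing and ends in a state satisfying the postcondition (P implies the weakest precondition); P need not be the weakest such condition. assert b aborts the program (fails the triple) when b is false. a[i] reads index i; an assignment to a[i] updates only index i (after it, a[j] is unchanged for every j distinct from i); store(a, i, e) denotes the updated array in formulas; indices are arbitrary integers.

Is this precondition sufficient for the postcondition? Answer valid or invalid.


Working backward. After the program, the postcondition (g == 1 || cnt + cnt + 8 >= g + g) || z + 1 != -2 must hold; in canonical form it is g == 1 || 2*cnt >= 2*g - 8 || z != -3.
Before g := 2*z + 8: 2*z == -7 || 2*cnt >= 4*z + 8 || z != -3
Then branch requires 2*z == -7 || 2*cnt >= 4*z + 8 || z != -3; else branch requires 3*z > 7 && cnt == 12 && (2*z == -7 || 2*cnt >= 4*z + 8 || z != -3).
Before the if: ((3*cnt < z - 8 ==> tab[z] + g != tab[4] + z - 3) ==> (2*z == -7 || 2*cnt >= 4*z + 8 || z != -3)) && ((!(3*cnt < z - 8 ==> tab[z] + g != tab[4] + z - 3)) ==> (3*z > 7 && cnt == 12 && (2*z == -7 || 2*cnt >= 4*z + 8 || z != -3)))
Before tab[g + 1] := cnt + 3: ((3*cnt < z - 8 ==> store(tab, g + 1, cnt + 3)[z] + g != store(tab, g + 1, cnt + 3)[4] + z - 3) ==> (2*z == -7 || 2*cnt >= 4*z + 8 || z != -3)) && ((!(3*cnt < z - 8 ==> store(tab, g + 1, cnt + 3)[z] + g != store(tab, g + 1, cnt + 3)[4] + z - 3)) ==> (3*z > 7 && cnt == 12 && (2*z == -7 || 2*cnt >= 4*z + 8 || z != -3)))
The weakest precondition is ((3*cnt < z - 8 ==> store(tab, g + 1, cnt + 3)[z] + g != store(tab, g + 1, cnt + 3)[4] + z - 3) ==> (2*z == -7 || 2*cnt >= 4*z + 8 || z != -3)) && ((!(3*cnt < z - 8 ==> store(tab, g + 1, cnt + 3)[z] + g != store(tab, g + 1, cnt + 3)[4] + z - 3)) ==> (3*z > 7 && cnt == 12 && (2*z == -7 || 2*cnt >= 4*z + 8 || z != -3))).
Check whether ((3*cnt < z - 8 ==> store(tab, g + 1, cnt + 3)[z] + g != store(tab, g + 1, cnt + 3)[4] + z - 3) ==> (2*z == -7 || 2*cnt >= 4*z + 4 || z != -3)) && ((!(3*cnt < z - 8 ==> store(tab, g + 1, cnt + 3)[z] + g != store(tab, g + 1, cnt + 3)[4] + z - 3)) ==> (3*z > 7 && cnt == 12 && (2*z == -7 || 2*cnt >= 4*z + 8 || z != -3))) implies it.
Countermodel: at the initial state cnt = -3, g = 3, tab = {[-3] = -10, [4] = 2, elsewhere 2}, z = -3, the precondition holds but the weakest precondition fails.
Answer: invalid


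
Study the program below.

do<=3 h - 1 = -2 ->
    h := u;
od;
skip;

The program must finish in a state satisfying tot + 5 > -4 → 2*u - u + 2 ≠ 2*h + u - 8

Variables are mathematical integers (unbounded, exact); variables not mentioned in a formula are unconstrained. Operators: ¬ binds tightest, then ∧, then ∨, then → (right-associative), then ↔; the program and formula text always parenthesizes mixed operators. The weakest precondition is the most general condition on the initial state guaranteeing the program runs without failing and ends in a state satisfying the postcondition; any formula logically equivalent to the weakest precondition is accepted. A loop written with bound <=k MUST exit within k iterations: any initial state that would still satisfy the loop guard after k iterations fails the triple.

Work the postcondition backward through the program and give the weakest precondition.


Working backward. After the program, the postcondition tot + 5 > -4 → 2*u - u + 2 ≠ 2*h + u - 8 must hold; in canonical form it is tot > -9 → 2*h ≠ 10.
Before skip: tot > -9 → 2*h ≠ 10
Before the loop (bound <=3), unroll the exhaustion recursion (WP_0 = exit-now case; WP_j = one more guarded iteration, up to j = 3):
  WP_0: (¬(h = -1)) ∧ (tot > -9 → 2*h ≠ 10)
  WP_1: (h = -1 → ((¬(u = -1)) ∧ (tot > -9 → 2*u ≠ 10))) ∧ ((¬(h = -1)) → (tot > -9 → 2*h ≠ 10))
  WP_2: (h = -1 → ((u = -1 → ((¬(u = -1)) ∧ (tot > -9 → 2*u ≠ 10))) ∧ ((¬(u = -1)) → (tot > -9 → 2*u ≠ 10)))) ∧ ((¬(h = -1)) → (tot > -9 → 2*h ≠ 10))
  WP_3: (h = -1 → ((u = -1 → ((u = -1 → ((¬(u = -1)) ∧ (tot > -9 → 2*u ≠ 10))) ∧ ((¬(u = -1)) → (tot > -9 → 2*u ≠ 10)))) ∧ ((¬(u = -1)) → (tot > -9 → 2*u ≠ 10)))) ∧ ((¬(h = -1)) → (tot > -9 → 2*h ≠ 10))
So before the loop: (h = -1 → ((u = -1 → ((u = -1 → ((¬(u = -1)) ∧ (tot > -9 → 2*u ≠ 10))) ∧ ((¬(u = -1)) → (tot > -9 → 2*u ≠ 10)))) ∧ ((¬(u = -1)) → (tot > -9 → 2*u ≠ 10)))) ∧ ((¬(h = -1)) → (tot > -9 → 2*h ≠ 10))
Answer: WP = (h = -1 → ((u = -1 → ((u = -1 → ((¬(u = -1)) ∧ (tot > -9 → 2*u ≠ 10))) ∧ ((¬(u = -1)) → (tot > -9 → 2*u ≠ 10)))) ∧ ((¬(u = -1)) → (tot > -9 → 2*u ≠ 10)))) ∧ ((¬(h = -1)) → (tot > -9 → 2*h ≠ 10))


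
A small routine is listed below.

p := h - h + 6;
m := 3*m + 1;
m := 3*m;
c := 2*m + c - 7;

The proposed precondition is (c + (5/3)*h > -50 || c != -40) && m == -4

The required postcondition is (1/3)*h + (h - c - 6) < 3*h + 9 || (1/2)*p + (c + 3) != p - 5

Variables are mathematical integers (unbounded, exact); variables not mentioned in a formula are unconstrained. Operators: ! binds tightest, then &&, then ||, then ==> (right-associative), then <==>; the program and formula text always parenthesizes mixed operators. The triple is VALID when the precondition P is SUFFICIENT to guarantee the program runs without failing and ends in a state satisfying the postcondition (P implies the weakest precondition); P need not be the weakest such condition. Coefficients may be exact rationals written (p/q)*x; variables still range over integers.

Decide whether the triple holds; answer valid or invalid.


Working backward. After the program, the postcondition (1/3)*h + (h - c - 6) < 3*h + 9 || (1/2)*p + (c + 3) != p - 5 must hold; in canonical form it is c + (5/3)*h > -15 || c != (1/2)*p - 8.
Before c := 2*m + c - 7: c + (5/3)*h + 2*m > -8 || c + 2*m != (1/2)*p - 1
Before m := 3*m: c + (5/3)*h + 6*m > -8 || c + 6*m != (1/2)*p - 1
Before m := 3*m + 1: c + (5/3)*h + 18*m > -14 || c + 18*m != (1/2)*p - 7
Before p := h - h + 6: c + (5/3)*h + 18*m > -14 || c + 18*m != -4
The weakest precondition is c + (5/3)*h + 18*m > -14 || c + 18*m != -4.
Check whether (c + (5/3)*h > -50 || c != -40) && m == -4 implies it.
Countermodel: at the initial state c = 68, h = -6, m = -4, the precondition holds but the weakest precondition fails.
Answer: invalid


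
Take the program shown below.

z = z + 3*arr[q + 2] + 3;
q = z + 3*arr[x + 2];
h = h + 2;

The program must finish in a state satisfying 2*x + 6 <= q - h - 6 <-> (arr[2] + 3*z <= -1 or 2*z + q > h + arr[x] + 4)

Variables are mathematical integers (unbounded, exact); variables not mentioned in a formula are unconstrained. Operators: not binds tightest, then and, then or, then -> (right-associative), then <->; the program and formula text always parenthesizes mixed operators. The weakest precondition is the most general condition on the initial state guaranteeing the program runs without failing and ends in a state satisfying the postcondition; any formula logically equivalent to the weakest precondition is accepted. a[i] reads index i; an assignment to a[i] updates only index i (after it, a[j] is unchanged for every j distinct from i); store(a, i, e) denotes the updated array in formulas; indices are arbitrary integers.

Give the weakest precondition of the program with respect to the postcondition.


Working backward. After the program, the postcondition 2*x + 6 <= q - h - 6 <-> (arr[2] + 3*z <= -1 or 2*z + q > h + arr[x] + 4) must hold; in canonical form it is h + 2*x <= q - 12 <-> (arr[2] + 3*z <= -1 or q + 2*z > arr[x] + h + 4).
Before h := h + 2: h + 2*x <= q - 14 <-> (arr[2] + 3*z <= -1 or q + 2*z > arr[x] + h + 6)
Before q := z + 3*arr[x + 2]: h + 2*x <= 3*arr[x + 2] + z - 14 <-> (arr[2] + 3*z <= -1 or 3*arr[x + 2] + 3*z > arr[x] + h + 6)
Before z := z + 3*arr[q + 2] + 3: h + 2*x <= 3*arr[q + 2] + 3*arr[x + 2] + z - 11 <-> (9*arr[q + 2] + arr[2] + 3*z <= -10 or 9*arr[q + 2] + 3*arr[x + 2] + 3*z > arr[x] + h - 3)
Answer: WP = h + 2*x <= 3*arr[q + 2] + 3*arr[x + 2] + z - 11 <-> (9*arr[q + 2] + arr[2] + 3*z <= -10 or 9*arr[q + 2] + 3*arr[x + 2] + 3*z > arr[x] + h - 3)


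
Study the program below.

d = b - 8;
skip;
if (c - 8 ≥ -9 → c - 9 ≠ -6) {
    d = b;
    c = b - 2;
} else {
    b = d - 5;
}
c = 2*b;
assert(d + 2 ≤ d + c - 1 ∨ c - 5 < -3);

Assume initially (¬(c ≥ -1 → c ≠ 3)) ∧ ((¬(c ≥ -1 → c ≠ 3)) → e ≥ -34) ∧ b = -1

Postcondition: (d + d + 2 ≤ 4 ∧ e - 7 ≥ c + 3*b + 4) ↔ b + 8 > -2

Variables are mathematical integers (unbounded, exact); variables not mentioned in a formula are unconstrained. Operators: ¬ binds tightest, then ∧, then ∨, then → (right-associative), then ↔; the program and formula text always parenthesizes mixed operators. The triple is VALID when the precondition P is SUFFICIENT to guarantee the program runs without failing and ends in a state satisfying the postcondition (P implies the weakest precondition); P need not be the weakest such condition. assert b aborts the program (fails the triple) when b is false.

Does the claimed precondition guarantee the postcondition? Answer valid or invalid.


Working backward. After the program, the postcondition (d + d + 2 ≤ 4 ∧ e - 7 ≥ c + 3*b + 4) ↔ b + 8 > -2 must hold; in canonical form it is (2*d ≤ 2 ∧ e ≥ 3*b + c + 11) ↔ b > -10.
Before assert d + 2 ≤ d + c - 1 ∨ c - 5 < -3: (c ≥ 3 ∨ c < 2) ∧ ((2*d ≤ 2 ∧ e ≥ 3*b + c + 11) ↔ b > -10)
Before c := 2*b: (2*b ≥ 3 ∨ 2*b < 2) ∧ ((2*d ≤ 2 ∧ e ≥ 5*b + 11) ↔ b > -10)
Then branch requires (2*b ≥ 3 ∨ 2*b < 2) ∧ ((2*b ≤ 2 ∧ e ≥ 5*b + 11) ↔ b > -10); else branch requires (2*d ≥ 13 ∨ 2*d < 12) ∧ ((2*d ≤ 2 ∧ e ≥ 5*d - 14) ↔ d > -5).
Before the if: ((c ≥ -1 → c ≠ 3) → ((2*b ≥ 3 ∨ 2*b < 2) ∧ ((2*b ≤ 2 ∧ e ≥ 5*b + 11) ↔ b > -10))) ∧ ((¬(c ≥ -1 → c ≠ 3)) → ((2*d ≥ 13 ∨ 2*d < 12) ∧ ((2*d ≤ 2 ∧ e ≥ 5*d - 14) ↔ d > -5)))
Before skip: ((c ≥ -1 → c ≠ 3) → ((2*b ≥ 3 ∨ 2*b < 2) ∧ ((2*b ≤ 2 ∧ e ≥ 5*b + 11) ↔ b > -10))) ∧ ((¬(c ≥ -1 → c ≠ 3)) → ((2*d ≥ 13 ∨ 2*d < 12) ∧ ((2*d ≤ 2 ∧ e ≥ 5*d - 14) ↔ d > -5)))
Before d := b - 8: ((c ≥ -1 → c ≠ 3) → ((2*b ≥ 3 ∨ 2*b < 2) ∧ ((2*b ≤ 2 ∧ e ≥ 5*b + 11) ↔ b > -10))) ∧ ((¬(c ≥ -1 → c ≠ 3)) → ((2*b ≥ 29 ∨ 2*b < 28) ∧ ((2*b ≤ 18 ∧ e ≥ 5*b - 54) ↔ b > 3)))
The weakest precondition is ((c ≥ -1 → c ≠ 3) → ((2*b ≥ 3 ∨ 2*b < 2) ∧ ((2*b ≤ 2 ∧ e ≥ 5*b + 11) ↔ b > -10))) ∧ ((¬(c ≥ -1 → c ≠ 3)) → ((2*b ≥ 29 ∨ 2*b < 28) ∧ ((2*b ≤ 18 ∧ e ≥ 5*b - 54) ↔ b > 3))).
Check whether (¬(c ≥ -1 → c ≠ 3)) ∧ ((¬(c ≥ -1 → c ≠ 3)) → e ≥ -34) ∧ b = -1 implies it.
Countermodel: at the initial state b = -1, c = 3, e = 0, the precondition holds but the weakest precondition fails.
Answer: invalid


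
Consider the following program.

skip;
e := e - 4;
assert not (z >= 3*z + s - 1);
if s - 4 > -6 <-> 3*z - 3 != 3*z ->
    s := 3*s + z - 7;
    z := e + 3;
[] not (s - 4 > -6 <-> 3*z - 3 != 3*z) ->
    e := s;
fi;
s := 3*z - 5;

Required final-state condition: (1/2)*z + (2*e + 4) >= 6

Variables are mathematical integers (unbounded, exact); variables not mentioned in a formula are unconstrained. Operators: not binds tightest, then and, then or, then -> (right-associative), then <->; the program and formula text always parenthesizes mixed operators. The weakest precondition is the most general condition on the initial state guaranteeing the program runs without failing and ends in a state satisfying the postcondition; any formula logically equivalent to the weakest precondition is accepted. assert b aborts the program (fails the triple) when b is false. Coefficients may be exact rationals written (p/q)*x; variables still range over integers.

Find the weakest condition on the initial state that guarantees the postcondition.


Working backward. After the program, the postcondition (1/2)*z + (2*e + 4) >= 6 must hold; in canonical form it is 2*e + (1/2)*z >= 2.
Before s := 3*z - 5: 2*e + (1/2)*z >= 2
Then branch requires (5/2)*e >= 1/2; else branch requires 2*s + (1/2)*z >= 2.
Before the if: (s > -2 -> (5/2)*e >= 1/2) and ((not (s > -2)) -> 2*s + (1/2)*z >= 2)
Before assert not (z >= 3*z + s - 1): (not (s + 2*z <= 1)) and (s > -2 -> (5/2)*e >= 1/2) and ((not (s > -2)) -> 2*s + (1/2)*z >= 2)
Before e := e - 4: (not (s + 2*z <= 1)) and (s > -2 -> (5/2)*e >= 21/2) and ((not (s > -2)) -> 2*s + (1/2)*z >= 2)
Before skip: (not (s + 2*z <= 1)) and (s > -2 -> (5/2)*e >= 21/2) and ((not (s > -2)) -> 2*s + (1/2)*z >= 2)
Answer: WP = (not (s + 2*z <= 1)) and (s > -2 -> (5/2)*e >= 21/2) and ((not (s > -2)) -> 2*s + (1/2)*z >= 2)


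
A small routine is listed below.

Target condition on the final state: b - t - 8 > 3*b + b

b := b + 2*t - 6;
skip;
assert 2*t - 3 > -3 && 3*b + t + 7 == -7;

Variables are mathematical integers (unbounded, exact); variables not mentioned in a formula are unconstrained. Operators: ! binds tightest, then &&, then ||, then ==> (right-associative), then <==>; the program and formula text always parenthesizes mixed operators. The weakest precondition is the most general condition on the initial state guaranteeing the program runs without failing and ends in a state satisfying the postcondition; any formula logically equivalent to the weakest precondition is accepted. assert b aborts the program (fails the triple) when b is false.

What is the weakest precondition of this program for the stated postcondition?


Working backward. After the program, the postcondition b - t - 8 > 3*b + b must hold; in canonical form it is 3*b + t < -8.
Before assert 2*t - 3 > -3 && 3*b + t + 7 == -7: 2*t > 0 && 3*b + t == -14 && 3*b + t < -8
Before skip: 2*t > 0 && 3*b + t == -14 && 3*b + t < -8
Before b := b + 2*t - 6: 2*t > 0 && 3*b + 7*t == 4 && 3*b + 7*t < 10
Answer: WP = 2*t > 0 && 3*b + 7*t == 4 && 3*b + 7*t < 10


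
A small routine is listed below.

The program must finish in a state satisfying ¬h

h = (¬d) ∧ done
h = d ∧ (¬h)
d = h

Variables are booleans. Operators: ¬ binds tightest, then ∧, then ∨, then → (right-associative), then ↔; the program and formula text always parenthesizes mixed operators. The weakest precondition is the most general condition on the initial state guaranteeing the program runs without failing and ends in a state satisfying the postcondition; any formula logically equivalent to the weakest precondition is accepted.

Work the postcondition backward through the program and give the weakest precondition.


Working backward. After the program, ¬h must hold.
Before d := h: ¬h
Before h := d ∧ (¬h): ¬(d ∧ (¬h))
Before h := (¬d) ∧ done: ¬(d ∧ (¬((¬d) ∧ done)))
Answer: WP = ¬(d ∧ (¬((¬d) ∧ done)))


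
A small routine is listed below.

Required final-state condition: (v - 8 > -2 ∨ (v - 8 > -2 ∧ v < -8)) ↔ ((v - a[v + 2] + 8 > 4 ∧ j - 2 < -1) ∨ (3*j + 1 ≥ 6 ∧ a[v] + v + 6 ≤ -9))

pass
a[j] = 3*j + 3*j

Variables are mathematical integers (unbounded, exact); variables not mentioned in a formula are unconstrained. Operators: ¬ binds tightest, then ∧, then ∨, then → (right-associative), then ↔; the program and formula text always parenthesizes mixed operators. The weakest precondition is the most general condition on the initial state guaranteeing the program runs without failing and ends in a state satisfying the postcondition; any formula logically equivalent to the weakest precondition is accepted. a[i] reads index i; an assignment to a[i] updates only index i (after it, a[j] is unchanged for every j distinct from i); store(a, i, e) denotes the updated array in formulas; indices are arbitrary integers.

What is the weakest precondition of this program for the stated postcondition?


Working backward. After the program, the postcondition (v - 8 > -2 ∨ (v - 8 > -2 ∧ v < -8)) ↔ ((v - a[v + 2] + 8 > 4 ∧ j - 2 < -1) ∨ (3*j + 1 ≥ 6 ∧ a[v] + v + 6 ≤ -9)) must hold; in canonical form it is (v > 6 ∨ (v > 6 ∧ v < -8)) ↔ ((v > a[v + 2] - 4 ∧ j < 1) ∨ (3*j ≥ 5 ∧ a[v] + v ≤ -15)).
Before a[j] := 3*j + 3*j: (v > 6 ∨ (v > 6 ∧ v < -8)) ↔ ((v > store(a, j, 6*j)[v + 2] - 4 ∧ j < 1) ∨ (3*j ≥ 5 ∧ store(a, j, 6*j)[v] + v ≤ -15))
Before skip: (v > 6 ∨ (v > 6 ∧ v < -8)) ↔ ((v > store(a, j, 6*j)[v + 2] - 4 ∧ j < 1) ∨ (3*j ≥ 5 ∧ store(a, j, 6*j)[v] + v ≤ -15))
Answer: WP = (v > 6 ∨ (v > 6 ∧ v < -8)) ↔ ((v > store(a, j, 6*j)[v + 2] - 4 ∧ j < 1) ∨ (3*j ≥ 5 ∧ store(a, j, 6*j)[v] + v ≤ -15))


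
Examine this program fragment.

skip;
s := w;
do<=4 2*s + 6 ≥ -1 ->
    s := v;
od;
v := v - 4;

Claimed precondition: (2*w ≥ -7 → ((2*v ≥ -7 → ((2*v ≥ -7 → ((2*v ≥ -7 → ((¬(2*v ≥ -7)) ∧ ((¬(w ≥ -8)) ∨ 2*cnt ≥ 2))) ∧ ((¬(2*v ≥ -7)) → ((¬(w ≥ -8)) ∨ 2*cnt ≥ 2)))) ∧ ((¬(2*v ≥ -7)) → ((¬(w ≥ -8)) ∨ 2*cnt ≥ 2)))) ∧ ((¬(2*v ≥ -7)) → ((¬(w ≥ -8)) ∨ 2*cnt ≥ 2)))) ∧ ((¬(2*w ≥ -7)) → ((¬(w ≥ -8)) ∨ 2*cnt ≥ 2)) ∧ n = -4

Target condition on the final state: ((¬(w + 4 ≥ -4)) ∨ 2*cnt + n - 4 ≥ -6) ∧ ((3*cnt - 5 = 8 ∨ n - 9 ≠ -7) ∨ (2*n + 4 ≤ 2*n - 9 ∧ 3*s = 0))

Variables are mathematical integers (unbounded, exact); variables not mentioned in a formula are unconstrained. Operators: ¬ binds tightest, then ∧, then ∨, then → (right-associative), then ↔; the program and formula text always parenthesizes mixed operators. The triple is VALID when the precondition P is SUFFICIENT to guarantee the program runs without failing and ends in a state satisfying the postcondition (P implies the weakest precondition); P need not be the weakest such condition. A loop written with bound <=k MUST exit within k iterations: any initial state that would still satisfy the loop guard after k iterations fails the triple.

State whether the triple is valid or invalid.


Working backward. After the program, the postcondition ((¬(w + 4 ≥ -4)) ∨ 2*cnt + n - 4 ≥ -6) ∧ ((3*cnt - 5 = 8 ∨ n - 9 ≠ -7) ∨ (2*n + 4 ≤ 2*n - 9 ∧ 3*s = 0)) must hold; in canonical form it is ((¬(w ≥ -8)) ∨ 2*cnt + n ≥ -2) ∧ (3*cnt = 13 ∨ n ≠ 2).
Before v := v - 4: ((¬(w ≥ -8)) ∨ 2*cnt + n ≥ -2) ∧ (3*cnt = 13 ∨ n ≠ 2)
Before the loop (bound <=4), unroll the exhaustion recursion (WP_0 = exit-now case; WP_j = one more guarded iteration, up to j = 4):
  WP_0: (¬(2*s ≥ -7)) ∧ ((¬(w ≥ -8)) ∨ 2*cnt + n ≥ -2) ∧ (3*cnt = 13 ∨ n ≠ 2)
  WP_1: (2*s ≥ -7 → ((¬(2*v ≥ -7)) ∧ ((¬(w ≥ -8)) ∨ 2*cnt + n ≥ -2) ∧ (3*cnt = 13 ∨ n ≠ 2))) ∧ ((¬(2*s ≥ -7)) → (((¬(w ≥ -8)) ∨ 2*cnt + n ≥ -2) ∧ (3*cnt = 13 ∨ n ≠ 2)))
  WP_2: (2*s ≥ -7 → ((2*v ≥ -7 → ((¬(2*v ≥ -7)) ∧ ((¬(w ≥ -8)) ∨ 2*cnt + n ≥ -2) ∧ (3*cnt = 13 ∨ n ≠ 2))) ∧ ((¬(2*v ≥ -7)) → (((¬(w ≥ -8)) ∨ 2*cnt + n ≥ -2) ∧ (3*cnt = 13 ∨ n ≠ 2))))) ∧ ((¬(2*s ≥ -7)) → (((¬(w ≥ -8)) ∨ 2*cnt + n ≥ -2) ∧ (3*cnt = 13 ∨ n ≠ 2)))
  WP_3: (2*s ≥ -7 → ((2*v ≥ -7 → ((2*v ≥ -7 → ((¬(2*v ≥ -7)) ∧ ((¬(w ≥ -8)) ∨ 2*cnt + n ≥ -2) ∧ (3*cnt = 13 ∨ n ≠ 2))) ∧ ((¬(2*v ≥ -7)) → (((¬(w ≥ -8)) ∨ 2*cnt + n ≥ -2) ∧ (3*cnt = 13 ∨ n ≠ 2))))) ∧ ((¬(2*v ≥ -7)) → (((¬(w ≥ -8)) ∨ 2*cnt + n ≥ -2) ∧ (3*cnt = 13 ∨ n ≠ 2))))) ∧ ((¬(2*s ≥ -7)) → (((¬(w ≥ -8)) ∨ 2*cnt + n ≥ -2) ∧ (3*cnt = 13 ∨ n ≠ 2)))
  WP_4: (2*s ≥ -7 → ((2*v ≥ -7 → ((2*v ≥ -7 → ((2*v ≥ -7 → ((¬(2*v ≥ -7)) ∧ ((¬(w ≥ -8)) ∨ 2*cnt + n ≥ -2) ∧ (3*cnt = 13 ∨ n ≠ 2))) ∧ ((¬(2*v ≥ -7)) → (((¬(w ≥ -8)) ∨ 2*cnt + n ≥ -2) ∧ (3*cnt = 13 ∨ n ≠ 2))))) ∧ ((¬(2*v ≥ -7)) → (((¬(w ≥ -8)) ∨ 2*cnt + n ≥ -2) ∧ (3*cnt = 13 ∨ n ≠ 2))))) ∧ ((¬(2*v ≥ -7)) → (((¬(w ≥ -8)) ∨ 2*cnt + n ≥ -2) ∧ (3*cnt = 13 ∨ n ≠ 2))))) ∧ ((¬(2*s ≥ -7)) → (((¬(w ≥ -8)) ∨ 2*cnt + n ≥ -2) ∧ (3*cnt = 13 ∨ n ≠ 2)))
So before the loop: (2*s ≥ -7 → ((2*v ≥ -7 → ((2*v ≥ -7 → ((2*v ≥ -7 → ((¬(2*v ≥ -7)) ∧ ((¬(w ≥ -8)) ∨ 2*cnt + n ≥ -2) ∧ (3*cnt = 13 ∨ n ≠ 2))) ∧ ((¬(2*v ≥ -7)) → (((¬(w ≥ -8)) ∨ 2*cnt + n ≥ -2) ∧ (3*cnt = 13 ∨ n ≠ 2))))) ∧ ((¬(2*v ≥ -7)) → (((¬(w ≥ -8)) ∨ 2*cnt + n ≥ -2) ∧ (3*cnt = 13 ∨ n ≠ 2))))) ∧ ((¬(2*v ≥ -7)) → (((¬(w ≥ -8)) ∨ 2*cnt + n ≥ -2) ∧ (3*cnt = 13 ∨ n ≠ 2))))) ∧ ((¬(2*s ≥ -7)) → (((¬(w ≥ -8)) ∨ 2*cnt + n ≥ -2) ∧ (3*cnt = 13 ∨ n ≠ 2)))
Before s := w: (2*w ≥ -7 → ((2*v ≥ -7 → ((2*v ≥ -7 → ((2*v ≥ -7 → ((¬(2*v ≥ -7)) ∧ ((¬(w ≥ -8)) ∨ 2*cnt + n ≥ -2) ∧ (3*cnt = 13 ∨ n ≠ 2))) ∧ ((¬(2*v ≥ -7)) → (((¬(w ≥ -8)) ∨ 2*cnt + n ≥ -2) ∧ (3*cnt = 13 ∨ n ≠ 2))))) ∧ ((¬(2*v ≥ -7)) → (((¬(w ≥ -8)) ∨ 2*cnt + n ≥ -2) ∧ (3*cnt = 13 ∨ n ≠ 2))))) ∧ ((¬(2*v ≥ -7)) → (((¬(w ≥ -8)) ∨ 2*cnt + n ≥ -2) ∧ (3*cnt = 13 ∨ n ≠ 2))))) ∧ ((¬(2*w ≥ -7)) → (((¬(w ≥ -8)) ∨ 2*cnt + n ≥ -2) ∧ (3*cnt = 13 ∨ n ≠ 2)))
Before skip: (2*w ≥ -7 → ((2*v ≥ -7 → ((2*v ≥ -7 → ((2*v ≥ -7 → ((¬(2*v ≥ -7)) ∧ ((¬(w ≥ -8)) ∨ 2*cnt + n ≥ -2) ∧ (3*cnt = 13 ∨ n ≠ 2))) ∧ ((¬(2*v ≥ -7)) → (((¬(w ≥ -8)) ∨ 2*cnt + n ≥ -2) ∧ (3*cnt = 13 ∨ n ≠ 2))))) ∧ ((¬(2*v ≥ -7)) → (((¬(w ≥ -8)) ∨ 2*cnt + n ≥ -2) ∧ (3*cnt = 13 ∨ n ≠ 2))))) ∧ ((¬(2*v ≥ -7)) → (((¬(w ≥ -8)) ∨ 2*cnt + n ≥ -2) ∧ (3*cnt = 13 ∨ n ≠ 2))))) ∧ ((¬(2*w ≥ -7)) → (((¬(w ≥ -8)) ∨ 2*cnt + n ≥ -2) ∧ (3*cnt = 13 ∨ n ≠ 2)))
The weakest precondition is (2*w ≥ -7 → ((2*v ≥ -7 → ((2*v ≥ -7 → ((2*v ≥ -7 → ((¬(2*v ≥ -7)) ∧ ((¬(w ≥ -8)) ∨ 2*cnt + n ≥ -2) ∧ (3*cnt = 13 ∨ n ≠ 2))) ∧ ((¬(2*v ≥ -7)) → (((¬(w ≥ -8)) ∨ 2*cnt + n ≥ -2) ∧ (3*cnt = 13 ∨ n ≠ 2))))) ∧ ((¬(2*v ≥ -7)) → (((¬(w ≥ -8)) ∨ 2*cnt + n ≥ -2) ∧ (3*cnt = 13 ∨ n ≠ 2))))) ∧ ((¬(2*v ≥ -7)) → (((¬(w ≥ -8)) ∨ 2*cnt + n ≥ -2) ∧ (3*cnt = 13 ∨ n ≠ 2))))) ∧ ((¬(2*w ≥ -7)) → (((¬(w ≥ -8)) ∨ 2*cnt + n ≥ -2) ∧ (3*cnt = 13 ∨ n ≠ 2))).
Check whether (2*w ≥ -7 → ((2*v ≥ -7 → ((2*v ≥ -7 → ((2*v ≥ -7 → ((¬(2*v ≥ -7)) ∧ ((¬(w ≥ -8)) ∨ 2*cnt ≥ 2))) ∧ ((¬(2*v ≥ -7)) → ((¬(w ≥ -8)) ∨ 2*cnt ≥ 2)))) ∧ ((¬(2*v ≥ -7)) → ((¬(w ≥ -8)) ∨ 2*cnt ≥ 2)))) ∧ ((¬(2*v ≥ -7)) → ((¬(w ≥ -8)) ∨ 2*cnt ≥ 2)))) ∧ ((¬(2*w ≥ -7)) → ((¬(w ≥ -8)) ∨ 2*cnt ≥ 2)) ∧ n = -4 implies it.
Every state satisfying the precondition satisfies the weakest precondition: the implication holds.
Answer: valid


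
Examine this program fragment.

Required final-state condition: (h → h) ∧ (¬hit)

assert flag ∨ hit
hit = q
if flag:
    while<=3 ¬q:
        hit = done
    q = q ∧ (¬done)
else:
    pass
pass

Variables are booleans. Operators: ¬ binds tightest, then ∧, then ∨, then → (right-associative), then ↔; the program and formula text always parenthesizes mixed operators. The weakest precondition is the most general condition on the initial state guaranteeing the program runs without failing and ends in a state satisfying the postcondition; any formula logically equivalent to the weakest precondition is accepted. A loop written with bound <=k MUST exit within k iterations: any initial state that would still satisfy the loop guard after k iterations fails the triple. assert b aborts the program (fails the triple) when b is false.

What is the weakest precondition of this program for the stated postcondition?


Working backward. After the program, the postcondition (h → h) ∧ (¬hit) must hold; in canonical form it is ¬hit.
Before skip: ¬hit
Then branch requires ((¬q) → (((¬q) → (((¬q) → (q ∧ (¬done))) ∧ (q → (¬done)))) ∧ (q → (¬done)))) ∧ (q → (¬hit)); else branch requires ¬hit.
Before the if: (flag → (((¬q) → (((¬q) → (((¬q) → (q ∧ (¬done))) ∧ (q → (¬done)))) ∧ (q → (¬done)))) ∧ (q → (¬hit)))) ∧ ((¬flag) → (¬hit))
Before hit := q: (flag → (((¬q) → (((¬q) → (((¬q) → (q ∧ (¬done))) ∧ (q → (¬done)))) ∧ (q → (¬done)))) ∧ (q → (¬q)))) ∧ ((¬flag) → (¬q))
Before assert flag ∨ hit: (flag ∨ hit) ∧ (flag → (((¬q) → (((¬q) → (((¬q) → (q ∧ (¬done))) ∧ (q → (¬done)))) ∧ (q → (¬done)))) ∧ (q → (¬q)))) ∧ ((¬flag) → (¬q))
Answer: WP = (flag ∨ hit) ∧ (flag → (((¬q) → (((¬q) → (((¬q) → (q ∧ (¬done))) ∧ (q → (¬done)))) ∧ (q → (¬done)))) ∧ (q → (¬q)))) ∧ ((¬flag) → (¬q))


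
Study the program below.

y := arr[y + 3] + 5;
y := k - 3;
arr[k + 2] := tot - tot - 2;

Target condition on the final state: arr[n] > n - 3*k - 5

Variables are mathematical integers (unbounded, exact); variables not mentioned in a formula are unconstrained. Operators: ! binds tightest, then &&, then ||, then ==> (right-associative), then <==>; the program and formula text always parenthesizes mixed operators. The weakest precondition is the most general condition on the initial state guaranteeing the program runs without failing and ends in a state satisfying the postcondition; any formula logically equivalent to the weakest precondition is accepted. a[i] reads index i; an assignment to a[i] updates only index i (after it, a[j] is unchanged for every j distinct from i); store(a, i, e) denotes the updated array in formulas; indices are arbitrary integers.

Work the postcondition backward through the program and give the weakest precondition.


Working backward. After the program, the postcondition arr[n] > n - 3*k - 5 must hold; in canonical form it is arr[n] + 3*k > n - 5.
Before arr[k + 2] := tot - tot - 2: store(arr, k + 2, -2)[n] + 3*k > n - 5
Before y := k - 3: store(arr, k + 2, -2)[n] + 3*k > n - 5
Before y := arr[y + 3] + 5: store(arr, k + 2, -2)[n] + 3*k > n - 5
Answer: WP = store(arr, k + 2, -2)[n] + 3*k > n - 5


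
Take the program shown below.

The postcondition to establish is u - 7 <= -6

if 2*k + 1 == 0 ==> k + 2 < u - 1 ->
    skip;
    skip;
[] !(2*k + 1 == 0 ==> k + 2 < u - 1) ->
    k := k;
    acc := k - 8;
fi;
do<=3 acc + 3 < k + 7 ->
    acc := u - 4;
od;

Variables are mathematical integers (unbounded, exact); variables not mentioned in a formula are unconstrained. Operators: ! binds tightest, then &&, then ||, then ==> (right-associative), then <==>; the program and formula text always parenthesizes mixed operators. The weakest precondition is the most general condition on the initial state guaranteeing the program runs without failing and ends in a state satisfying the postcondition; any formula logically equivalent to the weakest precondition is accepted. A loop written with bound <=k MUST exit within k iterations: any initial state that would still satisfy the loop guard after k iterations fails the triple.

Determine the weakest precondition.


Working backward. After the program, the postcondition u - 7 <= -6 must hold; in canonical form it is u <= 1.
Before the loop (bound <=3), unroll the exhaustion recursion (WP_0 = exit-now case; WP_j = one more guarded iteration, up to j = 3):
  WP_0: (!(acc < k + 4)) && u <= 1
  WP_1: (acc < k + 4 ==> ((!(u < k + 8)) && u <= 1)) && ((!(acc < k + 4)) ==> u <= 1)
  WP_2: (acc < k + 4 ==> ((u < k + 8 ==> ((!(u < k + 8)) && u <= 1)) && ((!(u < k + 8)) ==> u <= 1))) && ((!(acc < k + 4)) ==> u <= 1)
  WP_3: (acc < k + 4 ==> ((u < k + 8 ==> ((u < k + 8 ==> ((!(u < k + 8)) && u <= 1)) && ((!(u < k + 8)) ==> u <= 1))) && ((!(u < k + 8)) ==> u <= 1))) && ((!(acc < k + 4)) ==> u <= 1)
So before the loop: (acc < k + 4 ==> ((u < k + 8 ==> ((u < k + 8 ==> ((!(u < k + 8)) && u <= 1)) && ((!(u < k + 8)) ==> u <= 1))) && ((!(u < k + 8)) ==> u <= 1))) && ((!(acc < k + 4)) ==> u <= 1)
Then branch requires (acc < k + 4 ==> ((u < k + 8 ==> ((u < k + 8 ==> ((!(u < k + 8)) && u <= 1)) && ((!(u < k + 8)) ==> u <= 1))) && ((!(u < k + 8)) ==> u <= 1))) && ((!(acc < k + 4)) ==> u <= 1); else branch requires (u < k + 8 ==> ((u < k + 8 ==> ((!(u < k + 8)) && u <= 1)) && ((!(u < k + 8)) ==> u <= 1))) && ((!(u < k + 8)) ==> u <= 1).
Before the if: ((2*k == -1 ==> k < u - 3) ==> ((acc < k + 4 ==> ((u < k + 8 ==> ((u < k + 8 ==> ((!(u < k + 8)) && u <= 1)) && ((!(u < k + 8)) ==> u <= 1))) && ((!(u < k + 8)) ==> u <= 1))) && ((!(acc < k + 4)) ==> u <= 1))) && ((!(2*k == -1 ==> k < u - 3)) ==> ((u < k + 8 ==> ((u < k + 8 ==> ((!(u < k + 8)) && u <= 1)) && ((!(u < k + 8)) ==> u <= 1))) && ((!(u < k + 8)) ==> u <= 1)))
Answer: WP = ((2*k == -1 ==> k < u - 3) ==> ((acc < k + 4 ==> ((u < k + 8 ==> ((u < k + 8 ==> ((!(u < k + 8)) && u <= 1)) && ((!(u < k + 8)) ==> u <= 1))) && ((!(u < k + 8)) ==> u <= 1))) && ((!(acc < k + 4)) ==> u <= 1))) && ((!(2*k == -1 ==> k < u - 3)) ==> ((u < k + 8 ==> ((u < k + 8 ==> ((!(u < k + 8)) && u <= 1)) && ((!(u < k + 8)) ==> u <= 1))) && ((!(u < k + 8)) ==> u <= 1)))


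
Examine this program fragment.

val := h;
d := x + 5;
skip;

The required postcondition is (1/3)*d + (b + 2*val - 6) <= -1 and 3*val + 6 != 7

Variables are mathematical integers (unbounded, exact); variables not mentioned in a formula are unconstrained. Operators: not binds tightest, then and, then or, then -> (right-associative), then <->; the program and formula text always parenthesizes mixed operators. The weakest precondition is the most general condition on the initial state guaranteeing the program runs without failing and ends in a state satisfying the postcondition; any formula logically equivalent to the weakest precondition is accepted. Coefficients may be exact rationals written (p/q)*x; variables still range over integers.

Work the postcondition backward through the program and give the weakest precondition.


Working backward. After the program, the postcondition (1/3)*d + (b + 2*val - 6) <= -1 and 3*val + 6 != 7 must hold; in canonical form it is b + (1/3)*d + 2*val <= 5 and 3*val != 1.
Before skip: b + (1/3)*d + 2*val <= 5 and 3*val != 1
Before d := x + 5: b + 2*val + (1/3)*x <= 10/3 and 3*val != 1
Before val := h: b + 2*h + (1/3)*x <= 10/3 and 3*h != 1
Answer: WP = b + 2*h + (1/3)*x <= 10/3 and 3*h != 1


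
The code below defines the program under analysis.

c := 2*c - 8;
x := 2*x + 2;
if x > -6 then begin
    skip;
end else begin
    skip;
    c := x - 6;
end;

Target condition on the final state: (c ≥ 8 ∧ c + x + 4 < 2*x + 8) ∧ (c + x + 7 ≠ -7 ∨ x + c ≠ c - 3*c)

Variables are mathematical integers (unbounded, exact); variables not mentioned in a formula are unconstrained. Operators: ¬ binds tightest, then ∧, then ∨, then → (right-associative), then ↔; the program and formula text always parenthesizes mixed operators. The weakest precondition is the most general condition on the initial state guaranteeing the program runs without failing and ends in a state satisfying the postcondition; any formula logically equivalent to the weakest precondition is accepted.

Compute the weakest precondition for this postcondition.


Working backward. After the program, the postcondition (c ≥ 8 ∧ c + x + 4 < 2*x + 8) ∧ (c + x + 7 ≠ -7 ∨ x + c ≠ c - 3*c) must hold; in canonical form it is c ≥ 8 ∧ c < x + 4 ∧ (c + x ≠ -14 ∨ 3*c + x ≠ 0).
Then branch requires c ≥ 8 ∧ c < x + 4 ∧ (c + x ≠ -14 ∨ 3*c + x ≠ 0); else branch requires x ≥ 14 ∧ (2*x ≠ -8 ∨ 4*x ≠ 18).
Before the if: (x > -6 → (c ≥ 8 ∧ c < x + 4 ∧ (c + x ≠ -14 ∨ 3*c + x ≠ 0))) ∧ ((¬(x > -6)) → (x ≥ 14 ∧ (2*x ≠ -8 ∨ 4*x ≠ 18)))
Before x := 2*x + 2: (2*x > -8 → (c ≥ 8 ∧ c < 2*x + 6 ∧ (c + 2*x ≠ -16 ∨ 3*c + 2*x ≠ -2))) ∧ ((¬(2*x > -8)) → (2*x ≥ 12 ∧ (4*x ≠ -12 ∨ 8*x ≠ 10)))
Before c := 2*c - 8: (2*x > -8 → (2*c ≥ 16 ∧ 2*c < 2*x + 14 ∧ (2*c + 2*x ≠ -8 ∨ 6*c + 2*x ≠ 22))) ∧ ((¬(2*x > -8)) → (2*x ≥ 12 ∧ (4*x ≠ -12 ∨ 8*x ≠ 10)))
Answer: WP = (2*x > -8 → (2*c ≥ 16 ∧ 2*c < 2*x + 14 ∧ (2*c + 2*x ≠ -8 ∨ 6*c + 2*x ≠ 22))) ∧ ((¬(2*x > -8)) → (2*x ≥ 12 ∧ (4*x ≠ -12 ∨ 8*x ≠ 10)))


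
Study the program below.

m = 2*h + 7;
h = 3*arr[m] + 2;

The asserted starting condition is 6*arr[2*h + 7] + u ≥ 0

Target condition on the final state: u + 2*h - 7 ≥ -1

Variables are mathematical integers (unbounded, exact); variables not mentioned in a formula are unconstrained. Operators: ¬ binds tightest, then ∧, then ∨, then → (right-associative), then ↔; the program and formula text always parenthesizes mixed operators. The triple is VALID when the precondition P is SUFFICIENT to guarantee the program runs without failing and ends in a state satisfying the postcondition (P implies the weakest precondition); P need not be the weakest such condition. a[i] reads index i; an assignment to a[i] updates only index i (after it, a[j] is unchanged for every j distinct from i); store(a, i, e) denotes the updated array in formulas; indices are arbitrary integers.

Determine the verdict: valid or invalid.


Working backward. After the program, the postcondition u + 2*h - 7 ≥ -1 must hold; in canonical form it is 2*h + u ≥ 6.
Before h := 3*arr[m] + 2: 6*arr[m] + u ≥ 2
Before m := 2*h + 7: 6*arr[2*h + 7] + u ≥ 2
The weakest precondition is 6*arr[2*h + 7] + u ≥ 2.
Check whether 6*arr[2*h + 7] + u ≥ 0 implies it.
Countermodel: at the initial state arr = {[7] = 0, elsewhere 0}, h = 0, u = 0, the precondition holds but the weakest precondition fails.
Answer: invalid


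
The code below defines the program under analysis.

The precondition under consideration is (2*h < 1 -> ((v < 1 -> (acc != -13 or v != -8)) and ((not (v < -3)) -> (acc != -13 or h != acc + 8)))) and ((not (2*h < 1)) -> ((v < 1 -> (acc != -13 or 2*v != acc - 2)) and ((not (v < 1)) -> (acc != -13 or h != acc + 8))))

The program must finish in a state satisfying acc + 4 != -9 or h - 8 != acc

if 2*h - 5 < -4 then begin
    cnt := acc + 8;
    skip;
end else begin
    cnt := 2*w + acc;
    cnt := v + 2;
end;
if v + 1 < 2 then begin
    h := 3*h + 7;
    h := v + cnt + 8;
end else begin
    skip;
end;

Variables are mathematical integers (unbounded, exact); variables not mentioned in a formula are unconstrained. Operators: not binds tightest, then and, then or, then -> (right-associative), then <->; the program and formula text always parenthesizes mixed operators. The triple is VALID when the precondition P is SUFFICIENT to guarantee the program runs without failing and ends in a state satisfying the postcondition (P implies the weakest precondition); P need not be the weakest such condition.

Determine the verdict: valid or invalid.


Working backward. After the program, the postcondition acc + 4 != -9 or h - 8 != acc must hold; in canonical form it is acc != -13 or h != acc + 8.
Then branch requires acc != -13 or cnt + v != acc; else branch requires acc != -13 or h != acc + 8.
Before the if: (v < 1 -> (acc != -13 or cnt + v != acc)) and ((not (v < 1)) -> (acc != -13 or h != acc + 8))
Then branch requires (v < 1 -> (acc != -13 or v != -8)) and ((not (v < 1)) -> (acc != -13 or h != acc + 8)); else branch requires (v < 1 -> (acc != -13 or 2*v != acc - 2)) and ((not (v < 1)) -> (acc != -13 or h != acc + 8)).
Before the if: (2*h < 1 -> ((v < 1 -> (acc != -13 or v != -8)) and ((not (v < 1)) -> (acc != -13 or h != acc + 8)))) and ((not (2*h < 1)) -> ((v < 1 -> (acc != -13 or 2*v != acc - 2)) and ((not (v < 1)) -> (acc != -13 or h != acc + 8))))
The weakest precondition is (2*h < 1 -> ((v < 1 -> (acc != -13 or v != -8)) and ((not (v < 1)) -> (acc != -13 or h != acc + 8)))) and ((not (2*h < 1)) -> ((v < 1 -> (acc != -13 or 2*v != acc - 2)) and ((not (v < 1)) -> (acc != -13 or h != acc + 8)))).
Check whether (2*h < 1 -> ((v < 1 -> (acc != -13 or v != -8)) and ((not (v < -3)) -> (acc != -13 or h != acc + 8)))) and ((not (2*h < 1)) -> ((v < 1 -> (acc != -13 or 2*v != acc - 2)) and ((not (v < 1)) -> (acc != -13 or h != acc + 8)))) implies it.
Every state satisfying the precondition satisfies the weakest precondition: the implication holds.
Answer: valid
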